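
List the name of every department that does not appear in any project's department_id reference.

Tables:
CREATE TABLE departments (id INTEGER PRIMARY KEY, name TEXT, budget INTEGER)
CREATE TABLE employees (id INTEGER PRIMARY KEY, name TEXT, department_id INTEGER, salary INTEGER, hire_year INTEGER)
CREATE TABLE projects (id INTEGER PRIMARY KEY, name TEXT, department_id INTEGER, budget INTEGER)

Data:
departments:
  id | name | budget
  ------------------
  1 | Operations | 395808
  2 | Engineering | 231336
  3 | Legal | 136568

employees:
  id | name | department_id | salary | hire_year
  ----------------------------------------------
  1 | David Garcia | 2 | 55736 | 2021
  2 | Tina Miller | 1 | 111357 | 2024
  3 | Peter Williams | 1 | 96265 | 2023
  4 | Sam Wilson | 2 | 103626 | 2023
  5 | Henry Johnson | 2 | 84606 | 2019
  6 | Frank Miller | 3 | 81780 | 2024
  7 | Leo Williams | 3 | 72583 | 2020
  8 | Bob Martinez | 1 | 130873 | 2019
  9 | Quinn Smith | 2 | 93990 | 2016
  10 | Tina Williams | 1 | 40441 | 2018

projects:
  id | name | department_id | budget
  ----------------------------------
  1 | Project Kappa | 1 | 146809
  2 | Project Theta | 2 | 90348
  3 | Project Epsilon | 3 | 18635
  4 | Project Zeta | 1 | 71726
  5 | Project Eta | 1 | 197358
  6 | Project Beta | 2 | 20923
SELECT p.name FROM departments p LEFT JOIN projects c ON c.department_id = p.id WHERE c.id IS NULL

Execution result:
(no rows)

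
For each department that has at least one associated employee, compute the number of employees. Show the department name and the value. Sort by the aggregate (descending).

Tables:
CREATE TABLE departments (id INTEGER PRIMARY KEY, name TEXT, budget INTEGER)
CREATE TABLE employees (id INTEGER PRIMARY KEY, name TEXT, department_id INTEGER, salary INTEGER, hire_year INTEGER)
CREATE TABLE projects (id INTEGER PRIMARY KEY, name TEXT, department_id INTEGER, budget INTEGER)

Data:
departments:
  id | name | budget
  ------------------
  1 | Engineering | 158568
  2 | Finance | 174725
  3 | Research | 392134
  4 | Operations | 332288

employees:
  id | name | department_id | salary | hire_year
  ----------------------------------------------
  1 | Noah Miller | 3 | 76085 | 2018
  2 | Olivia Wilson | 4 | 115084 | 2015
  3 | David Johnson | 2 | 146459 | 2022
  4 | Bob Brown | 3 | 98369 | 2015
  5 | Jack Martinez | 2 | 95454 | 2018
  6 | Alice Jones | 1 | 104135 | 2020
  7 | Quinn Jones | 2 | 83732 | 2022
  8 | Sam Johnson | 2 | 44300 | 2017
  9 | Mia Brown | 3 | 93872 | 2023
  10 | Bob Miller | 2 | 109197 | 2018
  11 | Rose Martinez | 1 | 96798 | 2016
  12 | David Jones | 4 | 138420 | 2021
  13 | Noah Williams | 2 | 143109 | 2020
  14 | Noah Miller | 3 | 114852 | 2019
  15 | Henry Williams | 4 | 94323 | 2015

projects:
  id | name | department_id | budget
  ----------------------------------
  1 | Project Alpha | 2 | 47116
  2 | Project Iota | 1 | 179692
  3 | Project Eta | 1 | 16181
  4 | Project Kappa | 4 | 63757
SELECT p.name, COUNT(*) AS n FROM employees c JOIN departments p ON c.department_id = p.id GROUP BY p.id, p.name ORDER BY n DESC

Execution result:
name | n
Finance | 6
Research | 4
Operations | 3
Engineering | 2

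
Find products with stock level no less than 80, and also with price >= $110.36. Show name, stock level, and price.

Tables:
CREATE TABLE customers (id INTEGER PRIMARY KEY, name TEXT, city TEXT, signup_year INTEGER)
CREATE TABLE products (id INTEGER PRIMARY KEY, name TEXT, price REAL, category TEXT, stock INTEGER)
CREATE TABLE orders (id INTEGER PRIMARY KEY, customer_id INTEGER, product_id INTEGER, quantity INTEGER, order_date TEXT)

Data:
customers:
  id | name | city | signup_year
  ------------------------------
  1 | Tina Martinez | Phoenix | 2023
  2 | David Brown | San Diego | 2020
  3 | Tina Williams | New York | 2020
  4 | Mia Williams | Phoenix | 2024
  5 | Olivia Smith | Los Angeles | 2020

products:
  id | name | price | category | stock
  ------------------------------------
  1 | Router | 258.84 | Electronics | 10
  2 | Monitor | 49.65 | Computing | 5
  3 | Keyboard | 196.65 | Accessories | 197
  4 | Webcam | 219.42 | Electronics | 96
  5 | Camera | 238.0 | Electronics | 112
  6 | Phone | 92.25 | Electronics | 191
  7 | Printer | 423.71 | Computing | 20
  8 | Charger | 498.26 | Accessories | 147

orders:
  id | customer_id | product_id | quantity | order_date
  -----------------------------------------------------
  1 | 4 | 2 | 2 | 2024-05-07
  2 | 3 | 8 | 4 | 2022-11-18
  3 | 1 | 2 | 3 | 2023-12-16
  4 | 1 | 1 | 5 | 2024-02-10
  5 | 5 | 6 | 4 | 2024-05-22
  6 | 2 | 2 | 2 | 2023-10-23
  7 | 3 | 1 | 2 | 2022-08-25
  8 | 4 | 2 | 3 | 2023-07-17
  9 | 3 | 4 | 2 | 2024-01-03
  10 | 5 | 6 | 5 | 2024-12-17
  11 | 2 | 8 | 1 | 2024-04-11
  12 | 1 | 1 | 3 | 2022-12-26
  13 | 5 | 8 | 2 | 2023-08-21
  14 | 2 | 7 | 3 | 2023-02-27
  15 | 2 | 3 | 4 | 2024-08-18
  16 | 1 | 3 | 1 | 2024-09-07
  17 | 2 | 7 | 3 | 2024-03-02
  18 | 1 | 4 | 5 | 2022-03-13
SELECT name, stock, price FROM products WHERE stock >= 80 AND price >= 110.36

Execution result:
name | stock | price
Keyboard | 197 | 196.65
Webcam | 96 | 219.42
Camera | 112 | 238.00
Charger | 147 | 498.26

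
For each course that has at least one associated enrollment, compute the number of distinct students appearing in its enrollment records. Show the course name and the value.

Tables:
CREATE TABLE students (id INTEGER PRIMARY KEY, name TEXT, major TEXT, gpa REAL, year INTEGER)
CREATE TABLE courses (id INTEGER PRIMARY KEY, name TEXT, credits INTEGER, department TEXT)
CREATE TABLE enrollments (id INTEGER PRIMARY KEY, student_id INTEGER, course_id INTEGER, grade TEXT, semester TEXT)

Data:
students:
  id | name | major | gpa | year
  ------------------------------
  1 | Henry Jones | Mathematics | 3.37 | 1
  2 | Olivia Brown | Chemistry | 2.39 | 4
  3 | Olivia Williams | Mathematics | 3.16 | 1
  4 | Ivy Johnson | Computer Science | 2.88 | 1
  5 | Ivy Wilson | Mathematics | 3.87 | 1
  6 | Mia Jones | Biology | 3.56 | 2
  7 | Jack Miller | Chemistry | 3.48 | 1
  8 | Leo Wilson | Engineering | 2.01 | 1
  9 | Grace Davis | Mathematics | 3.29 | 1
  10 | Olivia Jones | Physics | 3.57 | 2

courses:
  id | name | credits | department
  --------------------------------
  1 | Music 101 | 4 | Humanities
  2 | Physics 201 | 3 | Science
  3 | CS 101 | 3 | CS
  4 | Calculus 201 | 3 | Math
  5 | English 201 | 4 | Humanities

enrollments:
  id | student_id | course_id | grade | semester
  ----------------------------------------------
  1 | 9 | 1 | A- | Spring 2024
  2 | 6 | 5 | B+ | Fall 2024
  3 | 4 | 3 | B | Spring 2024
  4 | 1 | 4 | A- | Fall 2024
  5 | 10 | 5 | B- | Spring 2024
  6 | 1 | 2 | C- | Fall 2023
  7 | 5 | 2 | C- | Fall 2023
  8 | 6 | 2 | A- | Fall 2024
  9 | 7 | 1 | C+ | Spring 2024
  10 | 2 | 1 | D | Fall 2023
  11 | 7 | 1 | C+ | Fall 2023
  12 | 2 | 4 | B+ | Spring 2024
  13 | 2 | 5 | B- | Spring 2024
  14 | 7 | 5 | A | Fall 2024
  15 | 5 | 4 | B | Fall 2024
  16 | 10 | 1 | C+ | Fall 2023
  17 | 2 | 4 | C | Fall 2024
SELECT p.name, COUNT(DISTINCT c.student_id) AS distinct_student_count FROM enrollments c JOIN courses p ON c.course_id = p.id GROUP BY p.id, p.name

Execution result:
name | distinct_student_count
Music 101 | 4
Physics 201 | 3
CS 101 | 1
Calculus 201 | 3
English 201 | 4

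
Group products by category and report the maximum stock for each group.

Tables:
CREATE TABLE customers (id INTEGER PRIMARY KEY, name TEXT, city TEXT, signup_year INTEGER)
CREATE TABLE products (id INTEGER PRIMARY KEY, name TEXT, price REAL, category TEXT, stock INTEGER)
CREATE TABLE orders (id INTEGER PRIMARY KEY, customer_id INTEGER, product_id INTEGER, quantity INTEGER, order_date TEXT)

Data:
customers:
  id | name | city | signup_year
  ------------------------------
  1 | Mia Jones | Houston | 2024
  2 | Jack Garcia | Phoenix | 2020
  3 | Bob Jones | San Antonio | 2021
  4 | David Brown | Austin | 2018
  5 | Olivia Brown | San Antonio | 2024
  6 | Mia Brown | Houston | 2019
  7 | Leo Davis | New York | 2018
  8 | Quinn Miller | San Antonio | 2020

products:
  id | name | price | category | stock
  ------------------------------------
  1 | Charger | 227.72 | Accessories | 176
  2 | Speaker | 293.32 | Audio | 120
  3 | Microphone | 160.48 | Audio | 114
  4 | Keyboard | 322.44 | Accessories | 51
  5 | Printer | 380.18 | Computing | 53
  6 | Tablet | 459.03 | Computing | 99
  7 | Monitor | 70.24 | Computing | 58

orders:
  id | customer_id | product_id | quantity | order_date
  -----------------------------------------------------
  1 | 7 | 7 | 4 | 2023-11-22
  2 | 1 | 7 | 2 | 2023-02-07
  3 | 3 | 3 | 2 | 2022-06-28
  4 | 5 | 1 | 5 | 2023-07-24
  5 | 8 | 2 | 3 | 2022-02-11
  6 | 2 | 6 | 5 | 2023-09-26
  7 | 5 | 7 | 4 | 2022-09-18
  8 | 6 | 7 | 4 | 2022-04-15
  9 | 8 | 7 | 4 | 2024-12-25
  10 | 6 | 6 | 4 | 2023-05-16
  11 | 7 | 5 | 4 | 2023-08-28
SELECT category, MAX(stock) AS max_stock FROM products GROUP BY category

Execution result:
category | max_stock
Accessories | 176
Audio | 120
Computing | 99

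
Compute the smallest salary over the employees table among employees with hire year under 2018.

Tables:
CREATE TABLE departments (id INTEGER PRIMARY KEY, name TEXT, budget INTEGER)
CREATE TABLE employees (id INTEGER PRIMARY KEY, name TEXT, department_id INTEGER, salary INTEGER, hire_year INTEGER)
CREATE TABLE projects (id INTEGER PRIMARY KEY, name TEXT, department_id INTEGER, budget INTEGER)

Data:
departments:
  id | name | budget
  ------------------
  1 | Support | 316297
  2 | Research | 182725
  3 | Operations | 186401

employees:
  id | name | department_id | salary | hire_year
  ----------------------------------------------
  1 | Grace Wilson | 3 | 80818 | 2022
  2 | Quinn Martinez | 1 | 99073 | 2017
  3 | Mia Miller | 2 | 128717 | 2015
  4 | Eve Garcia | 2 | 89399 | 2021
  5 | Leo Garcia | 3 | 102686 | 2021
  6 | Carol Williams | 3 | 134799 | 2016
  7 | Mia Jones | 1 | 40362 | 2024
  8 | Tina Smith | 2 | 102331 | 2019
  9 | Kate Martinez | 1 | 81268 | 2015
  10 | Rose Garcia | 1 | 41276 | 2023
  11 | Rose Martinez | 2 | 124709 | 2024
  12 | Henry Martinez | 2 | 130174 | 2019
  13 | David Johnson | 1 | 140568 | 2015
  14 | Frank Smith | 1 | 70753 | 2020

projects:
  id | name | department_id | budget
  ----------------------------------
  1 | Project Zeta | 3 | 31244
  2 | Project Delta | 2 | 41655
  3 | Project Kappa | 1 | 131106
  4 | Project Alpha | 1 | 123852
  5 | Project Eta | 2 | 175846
SELECT MIN(salary) FROM employees WHERE hire_year < 2018

Execution result:
81268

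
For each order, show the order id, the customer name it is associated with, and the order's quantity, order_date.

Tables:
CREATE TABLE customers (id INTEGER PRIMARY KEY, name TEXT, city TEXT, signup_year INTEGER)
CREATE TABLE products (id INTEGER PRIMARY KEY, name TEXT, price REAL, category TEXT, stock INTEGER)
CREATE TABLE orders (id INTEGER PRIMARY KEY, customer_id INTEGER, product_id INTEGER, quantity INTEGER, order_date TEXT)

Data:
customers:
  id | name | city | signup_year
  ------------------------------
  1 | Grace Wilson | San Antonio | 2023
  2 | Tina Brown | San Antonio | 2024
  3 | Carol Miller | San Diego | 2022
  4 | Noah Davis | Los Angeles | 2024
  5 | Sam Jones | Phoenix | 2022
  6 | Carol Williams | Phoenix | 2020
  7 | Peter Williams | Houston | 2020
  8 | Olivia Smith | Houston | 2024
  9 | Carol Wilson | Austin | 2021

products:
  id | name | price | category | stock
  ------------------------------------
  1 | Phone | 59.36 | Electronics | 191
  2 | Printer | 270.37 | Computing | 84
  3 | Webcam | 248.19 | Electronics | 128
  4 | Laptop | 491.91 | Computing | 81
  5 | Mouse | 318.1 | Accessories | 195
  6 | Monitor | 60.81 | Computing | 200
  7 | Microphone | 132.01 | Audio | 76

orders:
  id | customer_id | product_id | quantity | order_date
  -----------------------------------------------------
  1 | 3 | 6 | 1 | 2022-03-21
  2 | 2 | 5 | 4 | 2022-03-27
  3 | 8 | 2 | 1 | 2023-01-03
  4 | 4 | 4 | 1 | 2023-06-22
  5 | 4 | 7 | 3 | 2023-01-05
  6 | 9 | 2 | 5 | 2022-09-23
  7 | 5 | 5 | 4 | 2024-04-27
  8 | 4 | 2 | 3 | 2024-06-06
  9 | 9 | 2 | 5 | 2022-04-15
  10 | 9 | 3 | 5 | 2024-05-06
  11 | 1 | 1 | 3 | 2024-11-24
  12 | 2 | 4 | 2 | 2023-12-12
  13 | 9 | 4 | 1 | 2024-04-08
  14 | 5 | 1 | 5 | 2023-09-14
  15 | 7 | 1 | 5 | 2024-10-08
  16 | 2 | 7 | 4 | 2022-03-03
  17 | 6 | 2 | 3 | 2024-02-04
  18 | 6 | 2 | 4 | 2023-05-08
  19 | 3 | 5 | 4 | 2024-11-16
SELECT c.id, p.name AS customer, c.quantity, c.order_date FROM orders c JOIN customers p ON c.customer_id = p.id

Execution result:
id | customer | quantity | order_date
1 | Carol Miller | 1 | 2022-03-21
2 | Tina Brown | 4 | 2022-03-27
3 | Olivia Smith | 1 | 2023-01-03
4 | Noah Davis | 1 | 2023-06-22
5 | Noah Davis | 3 | 2023-01-05
6 | Carol Wilson | 5 | 2022-09-23
7 | Sam Jones | 4 | 2024-04-27
8 | Noah Davis | 3 | 2024-06-06
9 | Carol Wilson | 5 | 2022-04-15
10 | Carol Wilson | 5 | 2024-05-06
11 | Grace Wilson | 3 | 2024-11-24
12 | Tina Brown | 2 | 2023-12-12
13 | Carol Wilson | 1 | 2024-04-08
14 | Sam Jones | 5 | 2023-09-14
15 | Peter Williams | 5 | 2024-10-08
16 | Tina Brown | 4 | 2022-03-03
17 | Carol Williams | 3 | 2024-02-04
18 | Carol Williams | 4 | 2023-05-08
19 | Carol Miller | 4 | 2024-11-16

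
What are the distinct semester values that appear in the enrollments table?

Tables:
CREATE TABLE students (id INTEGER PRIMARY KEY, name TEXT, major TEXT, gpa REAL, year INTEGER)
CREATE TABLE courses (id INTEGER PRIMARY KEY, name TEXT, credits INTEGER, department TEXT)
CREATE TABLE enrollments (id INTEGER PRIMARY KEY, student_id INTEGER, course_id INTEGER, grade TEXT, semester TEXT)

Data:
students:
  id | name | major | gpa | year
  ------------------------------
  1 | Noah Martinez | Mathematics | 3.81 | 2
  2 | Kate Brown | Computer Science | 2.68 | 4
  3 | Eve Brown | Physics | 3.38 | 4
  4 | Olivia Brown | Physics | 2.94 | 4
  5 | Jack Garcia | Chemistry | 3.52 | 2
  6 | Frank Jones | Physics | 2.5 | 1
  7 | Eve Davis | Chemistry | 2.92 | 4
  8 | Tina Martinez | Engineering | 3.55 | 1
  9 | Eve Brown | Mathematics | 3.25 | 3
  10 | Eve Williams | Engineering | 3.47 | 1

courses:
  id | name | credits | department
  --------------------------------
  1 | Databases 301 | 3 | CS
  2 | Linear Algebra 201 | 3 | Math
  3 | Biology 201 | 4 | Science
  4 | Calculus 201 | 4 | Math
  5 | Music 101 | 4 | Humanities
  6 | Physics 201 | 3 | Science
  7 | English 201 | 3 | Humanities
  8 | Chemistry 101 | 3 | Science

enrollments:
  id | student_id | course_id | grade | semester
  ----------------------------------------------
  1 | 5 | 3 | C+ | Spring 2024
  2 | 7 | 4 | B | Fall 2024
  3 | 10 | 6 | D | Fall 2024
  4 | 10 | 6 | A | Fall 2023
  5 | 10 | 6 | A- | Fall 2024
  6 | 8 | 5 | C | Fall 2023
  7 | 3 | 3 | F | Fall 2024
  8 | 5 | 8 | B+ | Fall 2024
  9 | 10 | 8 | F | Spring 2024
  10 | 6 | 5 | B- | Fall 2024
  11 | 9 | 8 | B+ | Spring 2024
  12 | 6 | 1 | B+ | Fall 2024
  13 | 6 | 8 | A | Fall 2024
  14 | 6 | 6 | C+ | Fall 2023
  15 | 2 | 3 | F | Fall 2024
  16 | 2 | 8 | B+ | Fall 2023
SELECT DISTINCT semester FROM enrollments

Execution result:
semester
Spring 2024
Fall 2024
Fall 2023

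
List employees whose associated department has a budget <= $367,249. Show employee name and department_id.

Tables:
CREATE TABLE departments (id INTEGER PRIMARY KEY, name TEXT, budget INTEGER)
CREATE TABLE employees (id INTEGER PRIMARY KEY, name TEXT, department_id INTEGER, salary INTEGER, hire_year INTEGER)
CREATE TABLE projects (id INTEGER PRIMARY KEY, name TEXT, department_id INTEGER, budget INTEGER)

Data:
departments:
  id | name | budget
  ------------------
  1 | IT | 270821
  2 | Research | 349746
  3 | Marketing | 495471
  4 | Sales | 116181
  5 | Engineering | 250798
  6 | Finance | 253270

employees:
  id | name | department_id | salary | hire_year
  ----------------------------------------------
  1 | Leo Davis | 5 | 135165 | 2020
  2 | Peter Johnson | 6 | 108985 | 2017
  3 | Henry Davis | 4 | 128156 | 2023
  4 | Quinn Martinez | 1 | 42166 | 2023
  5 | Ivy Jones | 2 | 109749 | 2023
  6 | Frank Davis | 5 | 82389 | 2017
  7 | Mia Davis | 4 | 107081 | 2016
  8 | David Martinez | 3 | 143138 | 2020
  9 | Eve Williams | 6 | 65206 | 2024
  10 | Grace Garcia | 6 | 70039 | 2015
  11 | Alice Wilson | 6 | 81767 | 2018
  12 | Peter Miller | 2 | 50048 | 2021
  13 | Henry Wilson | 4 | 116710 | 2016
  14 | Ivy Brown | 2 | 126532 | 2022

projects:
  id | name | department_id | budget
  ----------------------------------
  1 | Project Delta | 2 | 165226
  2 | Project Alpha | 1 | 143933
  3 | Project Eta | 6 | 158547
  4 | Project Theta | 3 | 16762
SELECT name, department_id FROM employees WHERE department_id IN (SELECT id FROM departments WHERE budget <= 367249)

Execution result:
name | department_id
Leo Davis | 5
Peter Johnson | 6
Henry Davis | 4
Quinn Martinez | 1
Ivy Jones | 2
Frank Davis | 5
Mia Davis | 4
Eve Williams | 6
Grace Garcia | 6
Alice Wilson | 6
Peter Miller | 2
Henry Wilson | 4
Ivy Brown | 2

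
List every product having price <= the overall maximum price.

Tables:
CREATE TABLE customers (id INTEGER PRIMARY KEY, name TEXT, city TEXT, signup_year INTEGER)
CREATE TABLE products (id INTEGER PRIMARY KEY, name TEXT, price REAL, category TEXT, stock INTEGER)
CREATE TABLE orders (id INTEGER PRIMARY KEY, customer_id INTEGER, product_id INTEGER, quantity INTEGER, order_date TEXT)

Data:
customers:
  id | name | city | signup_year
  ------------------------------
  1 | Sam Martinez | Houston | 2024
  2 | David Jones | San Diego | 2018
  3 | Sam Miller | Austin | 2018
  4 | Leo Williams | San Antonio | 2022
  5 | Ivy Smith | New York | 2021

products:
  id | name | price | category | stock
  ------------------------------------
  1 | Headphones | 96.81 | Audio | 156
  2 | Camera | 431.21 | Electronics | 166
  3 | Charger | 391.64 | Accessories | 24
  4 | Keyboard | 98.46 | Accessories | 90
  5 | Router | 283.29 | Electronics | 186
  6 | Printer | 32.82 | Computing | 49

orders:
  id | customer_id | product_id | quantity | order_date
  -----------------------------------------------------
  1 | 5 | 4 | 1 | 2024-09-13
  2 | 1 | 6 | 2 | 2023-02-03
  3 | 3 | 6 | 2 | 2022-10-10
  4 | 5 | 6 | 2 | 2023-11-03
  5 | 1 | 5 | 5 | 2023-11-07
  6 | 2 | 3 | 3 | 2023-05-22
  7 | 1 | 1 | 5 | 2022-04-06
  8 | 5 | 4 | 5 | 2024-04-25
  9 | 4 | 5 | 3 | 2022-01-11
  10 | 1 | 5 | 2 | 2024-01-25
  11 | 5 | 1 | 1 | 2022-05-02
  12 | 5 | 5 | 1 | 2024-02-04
SELECT name, price FROM products WHERE price <= (SELECT MAX(price) FROM products)

Execution result:
name | price
Headphones | 96.81
Camera | 431.21
Charger | 391.64
Keyboard | 98.46
Router | 283.29
Printer | 32.82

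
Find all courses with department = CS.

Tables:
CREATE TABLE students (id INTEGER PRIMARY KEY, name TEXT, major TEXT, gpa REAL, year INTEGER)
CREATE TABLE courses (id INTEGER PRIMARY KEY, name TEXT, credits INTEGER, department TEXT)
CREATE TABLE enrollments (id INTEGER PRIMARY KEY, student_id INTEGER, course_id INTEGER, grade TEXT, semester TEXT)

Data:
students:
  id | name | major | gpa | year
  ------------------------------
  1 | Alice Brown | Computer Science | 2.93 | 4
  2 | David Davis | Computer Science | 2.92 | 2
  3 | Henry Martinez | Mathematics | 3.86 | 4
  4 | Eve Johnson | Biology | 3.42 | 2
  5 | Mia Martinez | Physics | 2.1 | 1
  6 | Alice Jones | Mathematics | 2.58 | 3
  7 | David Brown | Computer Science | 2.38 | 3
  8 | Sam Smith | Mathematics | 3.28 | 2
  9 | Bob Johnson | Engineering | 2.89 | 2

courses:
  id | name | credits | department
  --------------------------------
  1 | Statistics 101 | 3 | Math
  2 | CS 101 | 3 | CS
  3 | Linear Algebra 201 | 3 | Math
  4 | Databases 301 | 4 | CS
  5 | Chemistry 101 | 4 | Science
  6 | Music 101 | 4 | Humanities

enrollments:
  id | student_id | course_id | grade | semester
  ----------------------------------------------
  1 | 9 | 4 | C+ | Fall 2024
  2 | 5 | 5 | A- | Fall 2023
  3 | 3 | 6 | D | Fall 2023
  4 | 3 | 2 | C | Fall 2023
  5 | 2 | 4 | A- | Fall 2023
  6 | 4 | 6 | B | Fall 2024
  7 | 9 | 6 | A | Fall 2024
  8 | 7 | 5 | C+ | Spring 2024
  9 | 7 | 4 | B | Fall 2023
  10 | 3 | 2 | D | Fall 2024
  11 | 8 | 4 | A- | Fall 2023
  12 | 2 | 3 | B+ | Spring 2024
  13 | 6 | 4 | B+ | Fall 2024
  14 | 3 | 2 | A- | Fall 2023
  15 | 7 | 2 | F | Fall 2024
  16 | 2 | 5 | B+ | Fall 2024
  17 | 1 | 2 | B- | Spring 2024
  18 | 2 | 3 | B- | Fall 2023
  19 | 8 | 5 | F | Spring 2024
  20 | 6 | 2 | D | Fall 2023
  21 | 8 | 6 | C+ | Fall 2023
SELECT name, department FROM courses WHERE department = 'CS'

Execution result:
name | department
CS 101 | CS
Databases 301 | CS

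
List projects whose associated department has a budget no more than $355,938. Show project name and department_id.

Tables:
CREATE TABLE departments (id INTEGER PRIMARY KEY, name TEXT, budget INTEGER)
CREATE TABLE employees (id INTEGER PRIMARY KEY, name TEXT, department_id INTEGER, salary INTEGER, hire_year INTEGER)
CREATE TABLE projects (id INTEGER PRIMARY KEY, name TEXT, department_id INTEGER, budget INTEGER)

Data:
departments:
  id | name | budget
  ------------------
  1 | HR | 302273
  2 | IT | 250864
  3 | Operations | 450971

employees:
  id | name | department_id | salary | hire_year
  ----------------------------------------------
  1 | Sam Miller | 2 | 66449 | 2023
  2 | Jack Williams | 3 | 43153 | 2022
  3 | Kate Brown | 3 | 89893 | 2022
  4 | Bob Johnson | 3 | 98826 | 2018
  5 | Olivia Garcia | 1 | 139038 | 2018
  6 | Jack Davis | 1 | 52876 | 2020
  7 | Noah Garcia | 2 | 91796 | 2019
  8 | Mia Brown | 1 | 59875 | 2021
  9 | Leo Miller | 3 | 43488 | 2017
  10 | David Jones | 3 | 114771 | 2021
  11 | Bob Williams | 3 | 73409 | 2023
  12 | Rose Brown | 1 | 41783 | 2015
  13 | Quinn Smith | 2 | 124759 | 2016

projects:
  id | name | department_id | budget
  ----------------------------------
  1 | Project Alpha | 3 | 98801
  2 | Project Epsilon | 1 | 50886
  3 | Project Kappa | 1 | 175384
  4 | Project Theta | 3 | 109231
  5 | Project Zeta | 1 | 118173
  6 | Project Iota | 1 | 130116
SELECT name, department_id FROM projects WHERE department_id IN (SELECT id FROM departments WHERE budget <= 355938)

Execution result:
name | department_id
Project Epsilon | 1
Project Kappa | 1
Project Zeta | 1
Project Iota | 1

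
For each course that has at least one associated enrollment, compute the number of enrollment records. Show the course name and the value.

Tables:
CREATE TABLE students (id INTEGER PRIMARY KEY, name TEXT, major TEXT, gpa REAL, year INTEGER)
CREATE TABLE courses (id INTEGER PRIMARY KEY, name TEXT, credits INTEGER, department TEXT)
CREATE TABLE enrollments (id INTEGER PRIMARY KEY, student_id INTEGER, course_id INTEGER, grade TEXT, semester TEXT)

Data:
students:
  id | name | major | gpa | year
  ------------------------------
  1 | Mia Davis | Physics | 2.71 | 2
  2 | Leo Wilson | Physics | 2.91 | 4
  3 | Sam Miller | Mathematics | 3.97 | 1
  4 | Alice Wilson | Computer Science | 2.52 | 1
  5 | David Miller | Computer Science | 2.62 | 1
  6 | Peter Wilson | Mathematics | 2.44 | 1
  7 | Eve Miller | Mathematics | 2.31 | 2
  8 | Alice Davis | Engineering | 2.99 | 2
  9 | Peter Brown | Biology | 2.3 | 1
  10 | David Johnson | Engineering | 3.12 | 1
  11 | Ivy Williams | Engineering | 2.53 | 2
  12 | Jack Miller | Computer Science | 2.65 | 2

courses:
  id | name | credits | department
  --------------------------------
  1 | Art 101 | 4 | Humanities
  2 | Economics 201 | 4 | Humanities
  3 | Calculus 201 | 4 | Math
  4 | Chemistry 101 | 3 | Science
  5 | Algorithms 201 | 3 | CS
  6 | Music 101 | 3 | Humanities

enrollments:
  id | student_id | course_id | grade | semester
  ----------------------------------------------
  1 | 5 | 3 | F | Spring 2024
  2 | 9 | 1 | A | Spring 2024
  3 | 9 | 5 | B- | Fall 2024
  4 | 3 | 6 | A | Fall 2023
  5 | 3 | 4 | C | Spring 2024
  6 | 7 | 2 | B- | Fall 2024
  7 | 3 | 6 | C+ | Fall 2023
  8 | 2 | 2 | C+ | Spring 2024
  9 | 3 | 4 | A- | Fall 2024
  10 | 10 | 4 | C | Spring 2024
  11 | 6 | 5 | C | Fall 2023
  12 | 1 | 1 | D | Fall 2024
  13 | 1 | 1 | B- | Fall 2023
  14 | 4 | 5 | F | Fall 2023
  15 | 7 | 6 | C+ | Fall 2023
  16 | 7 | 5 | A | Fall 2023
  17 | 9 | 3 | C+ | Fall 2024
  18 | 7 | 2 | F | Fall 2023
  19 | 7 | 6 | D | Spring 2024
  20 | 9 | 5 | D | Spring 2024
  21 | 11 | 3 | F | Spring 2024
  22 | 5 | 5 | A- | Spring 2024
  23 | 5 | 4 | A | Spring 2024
SELECT p.name, COUNT(*) AS n FROM enrollments c JOIN courses p ON c.course_id = p.id GROUP BY p.id, p.name

Execution result:
name | n
Art 101 | 3
Economics 201 | 3
Calculus 201 | 3
Chemistry 101 | 4
Algorithms 201 | 6
Music 101 | 4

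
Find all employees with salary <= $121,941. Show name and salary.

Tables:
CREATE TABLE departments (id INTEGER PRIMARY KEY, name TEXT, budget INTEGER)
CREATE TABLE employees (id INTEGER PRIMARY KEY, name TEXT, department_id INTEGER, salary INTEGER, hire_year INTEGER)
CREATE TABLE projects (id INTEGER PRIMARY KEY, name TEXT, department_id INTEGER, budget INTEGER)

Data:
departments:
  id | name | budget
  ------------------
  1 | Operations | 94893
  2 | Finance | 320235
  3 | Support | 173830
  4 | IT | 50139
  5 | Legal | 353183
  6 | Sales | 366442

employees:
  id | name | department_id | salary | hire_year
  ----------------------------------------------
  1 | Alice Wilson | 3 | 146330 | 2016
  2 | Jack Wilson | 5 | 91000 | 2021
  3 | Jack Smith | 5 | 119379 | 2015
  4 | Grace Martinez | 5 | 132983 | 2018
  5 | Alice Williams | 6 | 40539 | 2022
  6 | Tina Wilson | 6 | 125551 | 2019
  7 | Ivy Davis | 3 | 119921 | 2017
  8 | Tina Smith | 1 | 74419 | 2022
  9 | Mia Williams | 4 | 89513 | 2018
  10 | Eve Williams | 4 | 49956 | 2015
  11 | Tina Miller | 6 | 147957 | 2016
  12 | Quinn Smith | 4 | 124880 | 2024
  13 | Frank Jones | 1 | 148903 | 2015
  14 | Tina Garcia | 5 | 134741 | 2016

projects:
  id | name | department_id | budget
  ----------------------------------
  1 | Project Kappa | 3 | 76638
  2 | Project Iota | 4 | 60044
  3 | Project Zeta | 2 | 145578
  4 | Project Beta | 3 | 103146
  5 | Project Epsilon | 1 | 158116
SELECT name, salary FROM employees WHERE salary <= 121941

Execution result:
name | salary
Jack Wilson | 91000
Jack Smith | 119379
Alice Williams | 40539
Ivy Davis | 119921
Tina Smith | 74419
Mia Williams | 89513
Eve Williams | 49956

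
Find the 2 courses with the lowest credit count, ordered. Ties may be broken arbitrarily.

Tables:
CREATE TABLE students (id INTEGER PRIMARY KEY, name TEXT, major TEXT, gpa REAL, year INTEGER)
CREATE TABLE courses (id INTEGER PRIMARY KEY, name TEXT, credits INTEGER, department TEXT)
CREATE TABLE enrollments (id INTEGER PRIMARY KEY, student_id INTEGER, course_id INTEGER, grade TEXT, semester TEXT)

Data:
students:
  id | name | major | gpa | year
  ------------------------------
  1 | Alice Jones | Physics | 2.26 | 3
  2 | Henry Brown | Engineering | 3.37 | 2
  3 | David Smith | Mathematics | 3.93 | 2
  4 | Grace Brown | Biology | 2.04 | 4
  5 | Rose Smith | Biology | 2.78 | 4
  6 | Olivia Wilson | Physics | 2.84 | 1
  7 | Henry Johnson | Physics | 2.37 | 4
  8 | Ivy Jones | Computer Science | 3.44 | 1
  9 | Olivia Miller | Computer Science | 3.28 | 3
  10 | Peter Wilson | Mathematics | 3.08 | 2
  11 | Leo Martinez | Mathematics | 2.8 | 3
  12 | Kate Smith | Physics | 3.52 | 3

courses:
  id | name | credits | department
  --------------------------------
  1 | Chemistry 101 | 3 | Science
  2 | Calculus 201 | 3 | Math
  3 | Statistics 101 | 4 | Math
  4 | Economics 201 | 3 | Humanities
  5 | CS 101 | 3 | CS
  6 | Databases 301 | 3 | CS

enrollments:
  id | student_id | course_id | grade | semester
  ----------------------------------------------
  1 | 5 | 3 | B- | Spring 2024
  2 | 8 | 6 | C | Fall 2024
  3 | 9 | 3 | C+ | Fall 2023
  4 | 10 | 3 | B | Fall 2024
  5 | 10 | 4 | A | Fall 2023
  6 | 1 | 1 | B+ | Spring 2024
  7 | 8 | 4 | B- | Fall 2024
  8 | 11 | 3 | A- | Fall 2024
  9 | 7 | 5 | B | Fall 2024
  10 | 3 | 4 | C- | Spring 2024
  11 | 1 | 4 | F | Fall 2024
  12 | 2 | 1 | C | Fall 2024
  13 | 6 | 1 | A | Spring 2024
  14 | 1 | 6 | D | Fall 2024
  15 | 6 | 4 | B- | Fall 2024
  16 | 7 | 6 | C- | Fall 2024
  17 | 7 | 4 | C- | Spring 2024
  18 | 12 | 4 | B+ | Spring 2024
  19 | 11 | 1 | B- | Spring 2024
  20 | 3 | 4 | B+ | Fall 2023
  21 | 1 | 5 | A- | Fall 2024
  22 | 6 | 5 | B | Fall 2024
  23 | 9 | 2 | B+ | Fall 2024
SELECT name, credits FROM courses ORDER BY credits ASC LIMIT 2

Execution result:
name | credits
Chemistry 101 | 3
Calculus 201 | 3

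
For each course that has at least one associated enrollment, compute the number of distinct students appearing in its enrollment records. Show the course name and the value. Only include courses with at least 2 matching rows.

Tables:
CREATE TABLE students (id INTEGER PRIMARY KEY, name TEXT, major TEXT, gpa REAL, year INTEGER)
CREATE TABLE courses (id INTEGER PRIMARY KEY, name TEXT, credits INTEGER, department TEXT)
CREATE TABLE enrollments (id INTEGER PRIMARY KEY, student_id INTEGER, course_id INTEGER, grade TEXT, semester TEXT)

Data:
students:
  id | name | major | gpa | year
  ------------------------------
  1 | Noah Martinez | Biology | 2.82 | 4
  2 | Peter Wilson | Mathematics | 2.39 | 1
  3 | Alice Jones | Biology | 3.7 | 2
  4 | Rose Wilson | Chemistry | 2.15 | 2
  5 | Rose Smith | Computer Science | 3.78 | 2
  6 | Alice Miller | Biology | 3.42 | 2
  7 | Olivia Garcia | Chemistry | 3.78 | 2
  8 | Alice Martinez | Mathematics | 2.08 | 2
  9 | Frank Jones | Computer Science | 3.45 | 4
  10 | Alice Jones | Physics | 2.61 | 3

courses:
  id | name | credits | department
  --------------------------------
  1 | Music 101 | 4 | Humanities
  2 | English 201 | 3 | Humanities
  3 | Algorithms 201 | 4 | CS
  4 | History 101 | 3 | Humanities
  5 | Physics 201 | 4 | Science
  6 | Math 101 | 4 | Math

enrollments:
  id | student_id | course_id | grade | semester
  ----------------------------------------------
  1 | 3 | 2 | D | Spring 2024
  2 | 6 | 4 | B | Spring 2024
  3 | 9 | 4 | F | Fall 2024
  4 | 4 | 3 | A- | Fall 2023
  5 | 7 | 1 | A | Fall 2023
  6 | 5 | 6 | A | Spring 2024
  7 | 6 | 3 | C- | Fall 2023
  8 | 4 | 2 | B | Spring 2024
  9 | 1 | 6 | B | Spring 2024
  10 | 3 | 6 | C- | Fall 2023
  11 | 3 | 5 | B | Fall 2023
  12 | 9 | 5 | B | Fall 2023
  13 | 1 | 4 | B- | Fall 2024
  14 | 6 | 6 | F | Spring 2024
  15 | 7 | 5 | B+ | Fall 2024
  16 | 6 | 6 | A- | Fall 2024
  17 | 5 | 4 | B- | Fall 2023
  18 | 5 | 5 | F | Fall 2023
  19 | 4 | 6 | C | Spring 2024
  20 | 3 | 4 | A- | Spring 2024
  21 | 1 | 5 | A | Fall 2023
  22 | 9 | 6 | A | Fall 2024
SELECT p.name, COUNT(DISTINCT c.student_id) AS distinct_student_count FROM enrollments c JOIN courses p ON c.course_id = p.id GROUP BY p.id, p.name HAVING COUNT(*) >= 2

Execution result:
name | distinct_student_count
English 201 | 2
Algorithms 201 | 2
History 101 | 5
Physics 201 | 5
Math 101 | 6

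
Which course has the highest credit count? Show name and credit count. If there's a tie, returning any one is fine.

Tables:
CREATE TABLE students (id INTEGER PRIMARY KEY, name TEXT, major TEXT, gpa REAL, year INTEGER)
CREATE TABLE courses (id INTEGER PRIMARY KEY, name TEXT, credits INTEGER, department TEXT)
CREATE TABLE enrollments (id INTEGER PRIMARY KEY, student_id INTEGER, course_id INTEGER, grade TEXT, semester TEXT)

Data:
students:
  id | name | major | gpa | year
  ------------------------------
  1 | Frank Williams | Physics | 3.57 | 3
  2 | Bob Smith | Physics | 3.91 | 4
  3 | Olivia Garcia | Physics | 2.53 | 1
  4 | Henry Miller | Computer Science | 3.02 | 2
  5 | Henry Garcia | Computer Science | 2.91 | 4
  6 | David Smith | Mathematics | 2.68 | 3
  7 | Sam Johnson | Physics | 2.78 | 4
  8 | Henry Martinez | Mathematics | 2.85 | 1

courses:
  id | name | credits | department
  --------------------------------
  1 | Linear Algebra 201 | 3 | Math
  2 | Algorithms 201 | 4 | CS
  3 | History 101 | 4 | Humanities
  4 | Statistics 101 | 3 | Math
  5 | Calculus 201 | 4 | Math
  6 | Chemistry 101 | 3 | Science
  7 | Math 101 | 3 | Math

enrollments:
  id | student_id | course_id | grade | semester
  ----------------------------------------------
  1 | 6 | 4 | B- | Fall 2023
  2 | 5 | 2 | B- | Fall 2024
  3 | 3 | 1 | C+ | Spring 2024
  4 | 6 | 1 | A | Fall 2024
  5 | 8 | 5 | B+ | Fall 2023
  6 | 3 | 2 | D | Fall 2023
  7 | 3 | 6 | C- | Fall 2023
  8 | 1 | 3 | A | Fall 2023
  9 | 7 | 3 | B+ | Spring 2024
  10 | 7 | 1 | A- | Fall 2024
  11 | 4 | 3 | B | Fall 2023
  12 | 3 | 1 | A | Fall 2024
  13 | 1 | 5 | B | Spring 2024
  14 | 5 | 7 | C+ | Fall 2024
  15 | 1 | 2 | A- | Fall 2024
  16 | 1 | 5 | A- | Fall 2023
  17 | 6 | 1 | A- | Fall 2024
SELECT name, credits FROM courses ORDER BY credits DESC LIMIT 1

Execution result:
name | credits
Algorithms 201 | 4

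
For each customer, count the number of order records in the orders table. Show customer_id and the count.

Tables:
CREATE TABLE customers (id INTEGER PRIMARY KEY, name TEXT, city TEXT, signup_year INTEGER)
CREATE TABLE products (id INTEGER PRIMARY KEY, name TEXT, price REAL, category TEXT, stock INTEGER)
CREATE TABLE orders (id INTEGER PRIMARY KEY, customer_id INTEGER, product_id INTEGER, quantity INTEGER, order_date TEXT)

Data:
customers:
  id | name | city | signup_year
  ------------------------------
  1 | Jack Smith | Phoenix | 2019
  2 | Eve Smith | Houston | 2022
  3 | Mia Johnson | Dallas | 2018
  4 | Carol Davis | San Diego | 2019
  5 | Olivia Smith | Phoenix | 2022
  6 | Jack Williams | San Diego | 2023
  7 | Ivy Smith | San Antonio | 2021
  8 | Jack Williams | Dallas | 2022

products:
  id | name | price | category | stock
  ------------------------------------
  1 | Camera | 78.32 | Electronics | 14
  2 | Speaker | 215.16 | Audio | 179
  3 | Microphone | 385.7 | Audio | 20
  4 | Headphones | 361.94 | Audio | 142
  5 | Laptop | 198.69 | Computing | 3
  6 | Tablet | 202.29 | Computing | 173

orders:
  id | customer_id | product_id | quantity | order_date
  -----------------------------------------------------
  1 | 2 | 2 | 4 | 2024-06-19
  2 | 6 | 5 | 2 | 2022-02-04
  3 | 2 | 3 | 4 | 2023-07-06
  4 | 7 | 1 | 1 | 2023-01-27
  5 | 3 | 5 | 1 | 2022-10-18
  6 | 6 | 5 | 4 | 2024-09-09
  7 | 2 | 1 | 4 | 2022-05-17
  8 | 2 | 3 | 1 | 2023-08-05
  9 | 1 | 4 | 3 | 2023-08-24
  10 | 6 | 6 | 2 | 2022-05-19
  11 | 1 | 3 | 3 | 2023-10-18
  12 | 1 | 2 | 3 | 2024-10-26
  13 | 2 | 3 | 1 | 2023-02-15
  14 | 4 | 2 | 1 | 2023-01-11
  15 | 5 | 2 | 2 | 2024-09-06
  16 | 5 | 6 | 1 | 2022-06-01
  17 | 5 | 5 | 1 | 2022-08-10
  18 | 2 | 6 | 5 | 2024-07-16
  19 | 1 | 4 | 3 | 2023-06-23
SELECT customer_id, COUNT(*) AS order_count FROM orders GROUP BY customer_id

Execution result:
customer_id | order_count
1 | 4
2 | 6
3 | 1
4 | 1
5 | 3
6 | 3
7 | 1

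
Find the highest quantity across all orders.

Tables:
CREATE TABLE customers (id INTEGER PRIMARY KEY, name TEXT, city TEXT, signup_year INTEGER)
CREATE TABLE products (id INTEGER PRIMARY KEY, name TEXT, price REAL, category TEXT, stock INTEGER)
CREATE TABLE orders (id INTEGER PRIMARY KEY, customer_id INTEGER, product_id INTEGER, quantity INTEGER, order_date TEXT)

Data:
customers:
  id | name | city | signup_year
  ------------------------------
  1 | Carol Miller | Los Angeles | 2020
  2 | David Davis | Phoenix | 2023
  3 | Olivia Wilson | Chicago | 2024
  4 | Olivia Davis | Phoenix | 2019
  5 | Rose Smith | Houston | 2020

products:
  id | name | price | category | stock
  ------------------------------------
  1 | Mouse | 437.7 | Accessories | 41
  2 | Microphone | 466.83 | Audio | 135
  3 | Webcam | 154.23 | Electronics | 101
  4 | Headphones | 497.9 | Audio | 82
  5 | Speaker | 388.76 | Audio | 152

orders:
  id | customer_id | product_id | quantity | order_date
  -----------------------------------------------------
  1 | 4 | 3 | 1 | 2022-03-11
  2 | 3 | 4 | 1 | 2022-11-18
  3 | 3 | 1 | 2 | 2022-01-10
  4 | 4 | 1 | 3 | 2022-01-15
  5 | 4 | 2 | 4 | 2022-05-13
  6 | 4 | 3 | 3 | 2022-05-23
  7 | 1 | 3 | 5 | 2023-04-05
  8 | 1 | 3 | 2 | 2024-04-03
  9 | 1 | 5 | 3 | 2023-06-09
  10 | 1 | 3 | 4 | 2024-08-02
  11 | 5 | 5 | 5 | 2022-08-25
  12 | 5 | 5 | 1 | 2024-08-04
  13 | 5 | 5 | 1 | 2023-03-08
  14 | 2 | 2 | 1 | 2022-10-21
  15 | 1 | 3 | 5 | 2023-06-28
SELECT MAX(quantity) FROM orders

Execution result:
5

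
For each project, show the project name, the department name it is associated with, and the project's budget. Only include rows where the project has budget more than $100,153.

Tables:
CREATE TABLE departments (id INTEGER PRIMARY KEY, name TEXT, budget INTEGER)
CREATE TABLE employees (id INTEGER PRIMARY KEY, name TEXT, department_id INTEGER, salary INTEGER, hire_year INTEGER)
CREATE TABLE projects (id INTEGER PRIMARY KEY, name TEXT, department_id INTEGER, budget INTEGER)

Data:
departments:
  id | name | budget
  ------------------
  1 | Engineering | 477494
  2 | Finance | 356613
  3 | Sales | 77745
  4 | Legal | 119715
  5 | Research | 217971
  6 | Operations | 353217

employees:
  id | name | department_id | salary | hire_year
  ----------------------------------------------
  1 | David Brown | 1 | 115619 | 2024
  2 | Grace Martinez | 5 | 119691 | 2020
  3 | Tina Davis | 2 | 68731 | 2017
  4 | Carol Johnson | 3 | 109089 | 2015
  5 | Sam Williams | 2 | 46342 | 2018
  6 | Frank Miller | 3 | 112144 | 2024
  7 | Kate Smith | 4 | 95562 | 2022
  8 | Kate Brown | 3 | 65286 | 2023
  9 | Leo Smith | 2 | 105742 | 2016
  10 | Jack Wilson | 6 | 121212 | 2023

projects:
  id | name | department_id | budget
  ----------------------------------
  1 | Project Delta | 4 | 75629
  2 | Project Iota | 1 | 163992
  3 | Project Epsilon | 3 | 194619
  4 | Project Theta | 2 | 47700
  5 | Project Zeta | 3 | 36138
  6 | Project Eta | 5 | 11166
SELECT c.name, p.name AS department, c.budget FROM projects c JOIN departments p ON c.department_id = p.id WHERE c.budget > 100153

Execution result:
name | department | budget
Project Iota | Engineering | 163992
Project Epsilon | Sales | 194619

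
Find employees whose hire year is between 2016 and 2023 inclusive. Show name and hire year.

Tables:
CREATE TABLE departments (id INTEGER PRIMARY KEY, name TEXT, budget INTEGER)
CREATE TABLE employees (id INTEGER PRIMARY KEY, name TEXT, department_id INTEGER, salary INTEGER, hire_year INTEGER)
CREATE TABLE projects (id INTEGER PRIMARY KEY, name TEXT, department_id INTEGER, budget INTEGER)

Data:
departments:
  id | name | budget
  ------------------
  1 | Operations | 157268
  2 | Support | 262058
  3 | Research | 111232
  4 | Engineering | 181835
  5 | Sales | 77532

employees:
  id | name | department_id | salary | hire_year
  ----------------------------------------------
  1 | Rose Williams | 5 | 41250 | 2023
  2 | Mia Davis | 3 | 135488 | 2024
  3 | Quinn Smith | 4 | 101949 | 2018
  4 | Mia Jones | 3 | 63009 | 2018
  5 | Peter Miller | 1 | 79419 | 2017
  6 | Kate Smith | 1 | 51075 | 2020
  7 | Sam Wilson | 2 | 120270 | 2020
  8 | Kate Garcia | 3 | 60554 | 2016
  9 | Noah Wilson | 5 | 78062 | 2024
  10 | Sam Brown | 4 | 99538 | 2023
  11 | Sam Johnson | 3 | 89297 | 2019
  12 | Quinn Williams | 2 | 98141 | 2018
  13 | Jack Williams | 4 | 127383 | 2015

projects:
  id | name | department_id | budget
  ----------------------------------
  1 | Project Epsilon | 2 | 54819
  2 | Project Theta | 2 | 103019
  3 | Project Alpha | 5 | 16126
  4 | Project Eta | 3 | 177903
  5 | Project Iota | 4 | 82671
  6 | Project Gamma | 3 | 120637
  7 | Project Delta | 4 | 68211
SELECT name, hire_year FROM employees WHERE hire_year BETWEEN 2016 AND 2023

Execution result:
name | hire_year
Rose Williams | 2023
Quinn Smith | 2018
Mia Jones | 2018
Peter Miller | 2017
Kate Smith | 2020
Sam Wilson | 2020
Kate Garcia | 2016
Sam Brown | 2023
Sam Johnson | 2019
Quinn Williams | 2018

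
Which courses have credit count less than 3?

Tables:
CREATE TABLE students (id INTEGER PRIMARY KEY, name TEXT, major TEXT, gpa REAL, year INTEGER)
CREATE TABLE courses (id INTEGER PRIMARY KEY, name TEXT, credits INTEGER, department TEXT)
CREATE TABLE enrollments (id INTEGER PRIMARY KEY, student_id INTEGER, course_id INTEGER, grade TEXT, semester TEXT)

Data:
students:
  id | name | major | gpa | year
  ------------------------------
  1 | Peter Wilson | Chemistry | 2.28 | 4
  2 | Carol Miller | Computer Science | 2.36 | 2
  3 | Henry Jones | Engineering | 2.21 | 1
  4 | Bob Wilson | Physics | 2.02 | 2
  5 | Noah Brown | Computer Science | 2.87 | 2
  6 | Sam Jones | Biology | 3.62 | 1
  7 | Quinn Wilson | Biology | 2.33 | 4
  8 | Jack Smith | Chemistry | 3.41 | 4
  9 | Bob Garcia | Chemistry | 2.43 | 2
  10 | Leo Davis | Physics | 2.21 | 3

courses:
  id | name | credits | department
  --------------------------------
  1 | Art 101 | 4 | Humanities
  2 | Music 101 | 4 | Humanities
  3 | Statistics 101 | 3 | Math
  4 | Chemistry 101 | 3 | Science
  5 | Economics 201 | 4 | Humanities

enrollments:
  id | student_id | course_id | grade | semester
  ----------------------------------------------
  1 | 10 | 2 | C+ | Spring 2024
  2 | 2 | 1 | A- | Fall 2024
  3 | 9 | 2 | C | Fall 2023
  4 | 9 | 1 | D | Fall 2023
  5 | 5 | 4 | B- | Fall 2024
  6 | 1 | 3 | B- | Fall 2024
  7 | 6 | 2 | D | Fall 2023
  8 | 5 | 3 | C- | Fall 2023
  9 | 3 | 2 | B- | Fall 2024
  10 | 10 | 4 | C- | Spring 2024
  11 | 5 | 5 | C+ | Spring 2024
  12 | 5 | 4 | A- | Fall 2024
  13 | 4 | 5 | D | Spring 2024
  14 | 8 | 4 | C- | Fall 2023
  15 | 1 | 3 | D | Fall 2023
SELECT name, credits FROM courses WHERE credits < 3

Execution result:
(no rows)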